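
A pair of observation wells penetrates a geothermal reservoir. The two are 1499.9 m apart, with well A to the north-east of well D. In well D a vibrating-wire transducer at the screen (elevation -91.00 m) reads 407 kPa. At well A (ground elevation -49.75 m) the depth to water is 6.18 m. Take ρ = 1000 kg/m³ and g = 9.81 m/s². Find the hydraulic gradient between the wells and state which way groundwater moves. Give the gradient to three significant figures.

Pressure head at well D: ψ = P/(ρg) = 407×1000 / (1000 × 9.81) = 41.49 m.
Total head at well D: h = z + ψ = -91.00 + 41.49 = -49.51 m.
Total head at well A: h = -49.75 − 6.18 = -55.93 m.
Head difference: h(well D) − h(well A) = -49.51 − (-55.93) = 6.42 m.
Hydraulic gradient: i = |Δh| / L = 6.42 / 1499.9 = 0.00428.
Flow is from higher to lower head: from well D toward well A, i.e. toward the north-east.

i ≈ 0.00428; groundwater flows toward the north-east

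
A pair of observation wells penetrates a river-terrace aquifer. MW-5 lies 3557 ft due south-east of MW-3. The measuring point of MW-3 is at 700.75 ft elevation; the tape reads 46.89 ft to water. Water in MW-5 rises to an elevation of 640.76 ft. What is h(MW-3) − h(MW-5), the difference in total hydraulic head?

Δh ≈ 13.10 ft

Total head at MW-3: h = 700.75 − 46.89 = 653.86 ft.
Total head at MW-5: h = 640.76 ft (water level in the piezometer is the total head).
Head difference: h(MW-3) − h(MW-5) = 653.86 − 640.76 = 13.10 ft.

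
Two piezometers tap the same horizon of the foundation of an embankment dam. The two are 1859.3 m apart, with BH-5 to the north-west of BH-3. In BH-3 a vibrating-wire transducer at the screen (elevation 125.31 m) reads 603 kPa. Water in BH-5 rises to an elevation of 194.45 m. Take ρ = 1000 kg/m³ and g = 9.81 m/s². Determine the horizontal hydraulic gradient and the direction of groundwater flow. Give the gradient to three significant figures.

Pressure head at BH-3: ψ = P/(ρg) = 603×1000 / (1000 × 9.81) = 61.47 m.
Total head at BH-3: h = z + ψ = 125.31 + 61.47 = 186.78 m.
Total head at BH-5: h = 194.45 m (water level in the piezometer is the total head).
Head difference: h(BH-3) − h(BH-5) = 186.78 − 194.45 = -7.67 m.
Hydraulic gradient: i = |Δh| / L = 7.67 / 1859.3 = 0.00413.
Flow is from higher to lower head: from BH-5 toward BH-3, i.e. toward the south-east.

i ≈ 0.00413; groundwater flows toward the south-east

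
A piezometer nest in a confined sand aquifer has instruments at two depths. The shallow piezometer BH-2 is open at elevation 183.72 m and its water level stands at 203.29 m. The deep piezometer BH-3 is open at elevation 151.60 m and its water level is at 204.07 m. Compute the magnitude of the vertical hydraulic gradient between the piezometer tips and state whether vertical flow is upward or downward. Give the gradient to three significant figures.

|i_v| ≈ 0.0243; vertical flow is upward

Total head at BH-2: h = 203.29 m (water level in the standpipe).
Total head at BH-3: h = 204.07 m.
Δh = h(BH-2) − h(BH-3) = 203.29 − 204.07 = -0.78 m.
Vertical separation Δz = 183.72 − 151.60 = 32.12 m.
|i_v| = |Δh| / Δz = 0.78 / 32.12 = 0.0243.
Head is higher in the deep piezometer, so vertical flow is upward (discharge condition).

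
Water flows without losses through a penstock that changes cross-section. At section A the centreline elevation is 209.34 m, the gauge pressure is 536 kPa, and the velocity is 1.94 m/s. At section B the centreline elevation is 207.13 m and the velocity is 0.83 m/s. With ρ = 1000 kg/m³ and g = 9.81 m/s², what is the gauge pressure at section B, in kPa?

Pressure head at A: ψ₁ = P₁/(ρg) = 536×1000 / (1000 × 9.81) = 54.64 m.
Velocity heads: v₁²/2g = 1.94²/19.62 = 0.192 m; v₂²/2g = 0.83²/19.62 = 0.035 m.
Total head H = z₁ + ψ₁ + v₁²/2g = 209.34 + 54.64 + 0.192 = 264.17 m.
ψ₂ = H − z₂ − v₂²/2g = 264.17 − 207.13 − 0.035 = 57.01 m.
P₂ = ρgψ₂ = 1000 × 9.81 × 57.01 ≈ 559 kPa.

P₂ ≈ 559 kPa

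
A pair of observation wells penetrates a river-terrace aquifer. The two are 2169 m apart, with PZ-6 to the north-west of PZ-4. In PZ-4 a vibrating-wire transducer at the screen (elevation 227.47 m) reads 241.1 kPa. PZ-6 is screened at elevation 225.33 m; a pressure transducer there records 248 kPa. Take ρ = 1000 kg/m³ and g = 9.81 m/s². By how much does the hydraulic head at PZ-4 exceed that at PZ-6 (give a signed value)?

Pressure head at PZ-4: ψ = P/(ρg) = 241.1×1000 / (1000 × 9.81) = 24.58 m.
Total head at PZ-4: h = z + ψ = 227.47 + 24.58 = 252.05 m.
Pressure head at PZ-6: ψ = P/(ρg) = 248×1000 / (1000 × 9.81) = 25.28 m.
Total head at PZ-6: h = z + ψ = 225.33 + 25.28 = 250.61 m.
Head difference: h(PZ-4) − h(PZ-6) = 252.05 − 250.61 = 1.44 m.

Δh ≈ 1.44 m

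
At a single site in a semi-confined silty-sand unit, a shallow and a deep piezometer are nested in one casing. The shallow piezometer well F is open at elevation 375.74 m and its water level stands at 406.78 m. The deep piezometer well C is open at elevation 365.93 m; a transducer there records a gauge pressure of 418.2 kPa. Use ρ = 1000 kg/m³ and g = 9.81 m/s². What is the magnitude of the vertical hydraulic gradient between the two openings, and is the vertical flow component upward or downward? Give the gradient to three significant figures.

Total head at well F: h = 406.78 m (water level in the standpipe).
Pressure head at well C: ψ = P/(ρg) = 418.2×1000 / (1000 × 9.81) = 42.63 m.
Total head at well C: h = z + ψ = 365.93 + 42.63 = 408.56 m.
Δh = h(well F) − h(well C) = 406.78 − 408.56 = -1.78 m.
Vertical separation Δz = 375.74 − 365.93 = 9.81 m.
|i_v| = |Δh| / Δz = 1.78 / 9.81 = 0.181.
Head is higher in the deep piezometer, so vertical flow is upward (discharge condition).

|i_v| ≈ 0.181; vertical flow is upward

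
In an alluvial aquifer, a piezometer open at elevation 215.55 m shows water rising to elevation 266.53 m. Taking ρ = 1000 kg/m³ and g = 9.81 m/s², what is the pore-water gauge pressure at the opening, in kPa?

P ≈ 500 kPa

Pressure head ψ = h − z = 266.53 − 215.55 = 50.98 m.
P = ρgψ = 1000 × 9.81 × 50.98 = 500114 Pa ≈ 500 kPa.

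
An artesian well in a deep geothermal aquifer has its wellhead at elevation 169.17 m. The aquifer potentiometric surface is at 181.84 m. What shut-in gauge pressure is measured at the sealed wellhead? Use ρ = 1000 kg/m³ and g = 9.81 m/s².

Head above the cap: Δh = 181.84 − 169.17 = 12.67 m.
P = ρgΔh = 1000 × 9.81 × 12.67 = 124293 Pa ≈ 124 kPa.

P ≈ 124 kPa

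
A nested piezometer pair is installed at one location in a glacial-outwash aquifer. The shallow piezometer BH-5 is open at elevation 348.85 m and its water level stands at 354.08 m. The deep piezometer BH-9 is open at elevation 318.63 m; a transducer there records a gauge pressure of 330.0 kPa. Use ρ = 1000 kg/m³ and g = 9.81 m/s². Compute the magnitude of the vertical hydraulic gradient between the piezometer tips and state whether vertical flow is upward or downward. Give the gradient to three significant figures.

|i_v| ≈ 0.0599; vertical flow is downward

Total head at BH-5: h = 354.08 m (water level in the standpipe).
Pressure head at BH-9: ψ = P/(ρg) = 330.0×1000 / (1000 × 9.81) = 33.64 m.
Total head at BH-9: h = z + ψ = 318.63 + 33.64 = 352.27 m.
Δh = h(BH-5) − h(BH-9) = 354.08 − 352.27 = 1.81 m.
Vertical separation Δz = 348.85 − 318.63 = 30.22 m.
|i_v| = |Δh| / Δz = 1.81 / 30.22 = 0.0599.
Head is higher in the shallow piezometer, so vertical flow is downward (recharge condition).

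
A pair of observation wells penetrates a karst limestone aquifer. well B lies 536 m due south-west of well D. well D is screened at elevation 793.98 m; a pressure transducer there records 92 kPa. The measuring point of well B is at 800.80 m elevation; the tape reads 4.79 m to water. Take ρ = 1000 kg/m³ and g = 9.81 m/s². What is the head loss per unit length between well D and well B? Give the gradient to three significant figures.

Pressure head at well D: ψ = P/(ρg) = 92×1000 / (1000 × 9.81) = 9.38 m.
Total head at well D: h = z + ψ = 793.98 + 9.38 = 803.36 m.
Total head at well B: h = 800.80 − 4.79 = 796.01 m.
Head difference: h(well D) − h(well B) = 803.36 − 796.01 = 7.35 m.
Hydraulic gradient: i = |Δh| / L = 7.35 / 536 = 0.0137.

i ≈ 0.0137 m/m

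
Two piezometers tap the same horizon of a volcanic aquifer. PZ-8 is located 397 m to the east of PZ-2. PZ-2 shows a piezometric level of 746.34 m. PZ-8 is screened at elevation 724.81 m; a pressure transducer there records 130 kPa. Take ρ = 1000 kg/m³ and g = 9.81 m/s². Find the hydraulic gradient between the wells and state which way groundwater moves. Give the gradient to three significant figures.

Total head at PZ-2: h = 746.34 m (water level in the piezometer is the total head).
Pressure head at PZ-8: ψ = P/(ρg) = 130×1000 / (1000 × 9.81) = 13.25 m.
Total head at PZ-8: h = z + ψ = 724.81 + 13.25 = 738.06 m.
Head difference: h(PZ-2) − h(PZ-8) = 746.34 − 738.06 = 8.28 m.
Hydraulic gradient: i = |Δh| / L = 8.28 / 397 = 0.0209.
Flow is from higher to lower head: from PZ-2 toward PZ-8, i.e. toward the east.

i ≈ 0.0209; groundwater flows toward the east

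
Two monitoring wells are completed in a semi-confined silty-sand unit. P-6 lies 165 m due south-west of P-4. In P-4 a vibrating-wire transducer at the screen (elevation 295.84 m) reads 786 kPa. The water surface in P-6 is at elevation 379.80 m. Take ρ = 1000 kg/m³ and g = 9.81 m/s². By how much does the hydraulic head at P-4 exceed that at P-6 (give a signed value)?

Δh ≈ -3.84 m

Pressure head at P-4: ψ = P/(ρg) = 786×1000 / (1000 × 9.81) = 80.12 m.
Total head at P-4: h = z + ψ = 295.84 + 80.12 = 375.96 m.
Total head at P-6: h = 379.80 m (water level in the piezometer is the total head).
Head difference: h(P-4) − h(P-6) = 375.96 − 379.80 = -3.84 m.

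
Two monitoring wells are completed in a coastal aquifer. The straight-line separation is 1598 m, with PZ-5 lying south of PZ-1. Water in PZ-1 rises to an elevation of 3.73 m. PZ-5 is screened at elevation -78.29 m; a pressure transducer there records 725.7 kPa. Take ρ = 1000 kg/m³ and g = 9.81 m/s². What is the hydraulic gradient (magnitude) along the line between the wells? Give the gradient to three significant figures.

i ≈ 0.00503

Total head at PZ-1: h = 3.73 m (water level in the piezometer is the total head).
Pressure head at PZ-5: ψ = P/(ρg) = 725.7×1000 / (1000 × 9.81) = 73.98 m.
Total head at PZ-5: h = z + ψ = -78.29 + 73.98 = -4.31 m.
Head difference: h(PZ-1) − h(PZ-5) = 3.73 − (-4.31) = 8.04 m.
Hydraulic gradient: i = |Δh| / L = 8.04 / 1598 = 0.00503.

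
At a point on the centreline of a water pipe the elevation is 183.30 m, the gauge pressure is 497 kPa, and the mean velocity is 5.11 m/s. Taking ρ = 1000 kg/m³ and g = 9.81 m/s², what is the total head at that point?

Pressure head ψ = P/(ρg) = 497×1000 / (1000 × 9.81) = 50.66 m.
Velocity head = v²/(2g) = 5.11² / (2 × 9.81) = 1.331 m.
h = z + ψ + v²/(2g) = 183.30 + 50.66 + 1.331 = 235.29 m.

h ≈ 235.29 m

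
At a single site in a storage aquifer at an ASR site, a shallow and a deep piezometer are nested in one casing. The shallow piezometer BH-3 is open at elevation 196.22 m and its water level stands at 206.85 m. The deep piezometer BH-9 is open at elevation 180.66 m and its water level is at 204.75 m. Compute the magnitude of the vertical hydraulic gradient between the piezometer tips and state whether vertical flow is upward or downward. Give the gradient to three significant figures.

|i_v| ≈ 0.135; vertical flow is downward

Total head at BH-3: h = 206.85 m (water level in the standpipe).
Total head at BH-9: h = 204.75 m.
Δh = h(BH-3) − h(BH-9) = 206.85 − 204.75 = 2.10 m.
Vertical separation Δz = 196.22 − 180.66 = 15.56 m.
|i_v| = |Δh| / Δz = 2.10 / 15.56 = 0.135.
Head is higher in the shallow piezometer, so vertical flow is downward (recharge condition).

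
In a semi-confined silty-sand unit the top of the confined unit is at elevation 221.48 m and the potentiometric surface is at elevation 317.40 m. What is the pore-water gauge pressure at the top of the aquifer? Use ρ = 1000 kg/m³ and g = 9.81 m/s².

Pressure head at the aquifer top: ψ = h − z = 317.40 − 221.48 = 95.92 m.
P = ρgψ = 1000 × 9.81 × 95.92 = 940975 Pa ≈ 941 kPa.

P ≈ 941 kPa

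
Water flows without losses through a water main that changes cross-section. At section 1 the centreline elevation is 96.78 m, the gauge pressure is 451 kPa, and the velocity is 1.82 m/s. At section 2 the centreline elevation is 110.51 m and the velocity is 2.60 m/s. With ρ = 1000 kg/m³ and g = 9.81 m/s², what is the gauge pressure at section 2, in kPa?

P₂ ≈ 315 kPa

Pressure head at 1: ψ₁ = P₁/(ρg) = 451×1000 / (1000 × 9.81) = 45.97 m.
Velocity heads: v₁²/2g = 1.82²/19.62 = 0.169 m; v₂²/2g = 2.60²/19.62 = 0.345 m.
Total head H = z₁ + ψ₁ + v₁²/2g = 96.78 + 45.97 + 0.169 = 142.92 m.
ψ₂ = H − z₂ − v₂²/2g = 142.92 − 110.51 − 0.345 = 32.06 m.
P₂ = ρgψ₂ = 1000 × 9.81 × 32.06 ≈ 315 kPa.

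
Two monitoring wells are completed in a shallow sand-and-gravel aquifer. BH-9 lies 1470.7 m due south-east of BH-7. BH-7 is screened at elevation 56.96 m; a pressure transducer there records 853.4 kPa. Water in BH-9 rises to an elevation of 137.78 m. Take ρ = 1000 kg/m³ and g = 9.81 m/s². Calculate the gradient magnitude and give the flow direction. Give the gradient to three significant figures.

Pressure head at BH-7: ψ = P/(ρg) = 853.4×1000 / (1000 × 9.81) = 86.99 m.
Total head at BH-7: h = z + ψ = 56.96 + 86.99 = 143.95 m.
Total head at BH-9: h = 137.78 m (water level in the piezometer is the total head).
Head difference: h(BH-7) − h(BH-9) = 143.95 − 137.78 = 6.17 m.
Hydraulic gradient: i = |Δh| / L = 6.17 / 1470.7 = 0.00420.
Flow is from higher to lower head: from BH-7 toward BH-9, i.e. toward the south-east.

i ≈ 0.00420; groundwater flows toward the south-east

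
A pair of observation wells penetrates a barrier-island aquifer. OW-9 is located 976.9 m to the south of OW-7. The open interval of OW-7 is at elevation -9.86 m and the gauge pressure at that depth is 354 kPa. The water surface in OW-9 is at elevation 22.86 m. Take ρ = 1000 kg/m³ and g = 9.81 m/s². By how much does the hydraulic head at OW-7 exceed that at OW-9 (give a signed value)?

Pressure head at OW-7: ψ = P/(ρg) = 354×1000 / (1000 × 9.81) = 36.09 m.
Total head at OW-7: h = z + ψ = -9.86 + 36.09 = 26.23 m.
Total head at OW-9: h = 22.86 m (water level in the piezometer is the total head).
Head difference: h(OW-7) − h(OW-9) = 26.23 − 22.86 = 3.37 m.

Δh ≈ 3.37 m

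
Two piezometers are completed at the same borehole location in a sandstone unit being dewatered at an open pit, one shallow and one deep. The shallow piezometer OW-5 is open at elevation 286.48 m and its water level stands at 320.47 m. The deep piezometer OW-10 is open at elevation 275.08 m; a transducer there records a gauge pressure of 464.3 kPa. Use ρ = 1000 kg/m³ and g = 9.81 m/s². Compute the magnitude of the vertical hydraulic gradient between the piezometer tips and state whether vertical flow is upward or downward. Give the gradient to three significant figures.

Total head at OW-5: h = 320.47 m (water level in the standpipe).
Pressure head at OW-10: ψ = P/(ρg) = 464.3×1000 / (1000 × 9.81) = 47.33 m.
Total head at OW-10: h = z + ψ = 275.08 + 47.33 = 322.41 m.
Δh = h(OW-5) − h(OW-10) = 320.47 − 322.41 = -1.94 m.
Vertical separation Δz = 286.48 − 275.08 = 11.40 m.
|i_v| = |Δh| / Δz = 1.94 / 11.40 = 0.170.
Head is higher in the deep piezometer, so vertical flow is upward (discharge condition).

|i_v| ≈ 0.170; vertical flow is upward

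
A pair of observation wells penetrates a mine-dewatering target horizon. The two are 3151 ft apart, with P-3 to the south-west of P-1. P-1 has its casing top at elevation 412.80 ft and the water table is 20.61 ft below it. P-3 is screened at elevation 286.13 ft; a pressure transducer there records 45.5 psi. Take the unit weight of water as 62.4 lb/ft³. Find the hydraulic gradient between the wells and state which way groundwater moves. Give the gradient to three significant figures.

i ≈ 0.000336; groundwater flows toward the south-west

Total head at P-1: h = 412.80 − 20.61 = 392.19 ft.
Pressure head at P-3: ψ = 144·P/γ = 144 × 45.5 / 62.4 = 105.00 ft.
Total head at P-3: h = z + ψ = 286.13 + 105.00 = 391.13 ft.
Head difference: h(P-1) − h(P-3) = 392.19 − 391.13 = 1.06 ft.
Hydraulic gradient: i = |Δh| / L = 1.06 / 3151 = 0.000336.
Flow is from higher to lower head: from P-1 toward P-3, i.e. toward the south-west.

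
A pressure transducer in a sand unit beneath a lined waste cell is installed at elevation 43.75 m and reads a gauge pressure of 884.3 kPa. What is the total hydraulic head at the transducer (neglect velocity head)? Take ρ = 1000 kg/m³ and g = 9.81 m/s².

ψ = P/(ρg) = 884.3×1000 / (1000 × 9.81) = 90.14 m.
h = z + ψ = 43.75 + 90.14 = 133.89 m.

h ≈ 133.89 m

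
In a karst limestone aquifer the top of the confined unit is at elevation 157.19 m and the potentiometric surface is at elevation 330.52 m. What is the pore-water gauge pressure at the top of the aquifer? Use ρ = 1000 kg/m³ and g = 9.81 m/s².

Pressure head at the aquifer top: ψ = h − z = 330.52 − 157.19 = 173.33 m.
P = ρgψ = 1000 × 9.81 × 173.33 = 1700367 Pa ≈ 1700 kPa.

P ≈ 1700 kPa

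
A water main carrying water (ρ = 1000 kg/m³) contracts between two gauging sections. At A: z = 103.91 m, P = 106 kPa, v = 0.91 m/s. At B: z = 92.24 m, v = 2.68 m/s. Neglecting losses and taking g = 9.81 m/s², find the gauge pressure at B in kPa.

P₂ ≈ 217 kPa

Pressure head at A: ψ₁ = P₁/(ρg) = 106×1000 / (1000 × 9.81) = 10.81 m.
Velocity heads: v₁²/2g = 0.91²/19.62 = 0.042 m; v₂²/2g = 2.68²/19.62 = 0.366 m.
Total head H = z₁ + ψ₁ + v₁²/2g = 103.91 + 10.81 + 0.042 = 114.76 m.
ψ₂ = H − z₂ − v₂²/2g = 114.76 − 92.24 − 0.366 = 22.15 m.
P₂ = ρgψ₂ = 1000 × 9.81 × 22.15 ≈ 217 kPa.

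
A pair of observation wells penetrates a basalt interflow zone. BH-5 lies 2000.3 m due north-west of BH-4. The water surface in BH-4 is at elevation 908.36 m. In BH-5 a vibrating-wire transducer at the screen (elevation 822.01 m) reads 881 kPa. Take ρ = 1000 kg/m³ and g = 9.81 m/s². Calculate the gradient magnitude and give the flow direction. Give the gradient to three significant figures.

Total head at BH-4: h = 908.36 m (water level in the piezometer is the total head).
Pressure head at BH-5: ψ = P/(ρg) = 881×1000 / (1000 × 9.81) = 89.81 m.
Total head at BH-5: h = z + ψ = 822.01 + 89.81 = 911.82 m.
Head difference: h(BH-4) − h(BH-5) = 908.36 − 911.82 = -3.46 m.
Hydraulic gradient: i = |Δh| / L = 3.46 / 2000.3 = 0.00173.
Flow is from higher to lower head: from BH-5 toward BH-4, i.e. toward the south-east.

i ≈ 0.00173; groundwater flows toward the south-east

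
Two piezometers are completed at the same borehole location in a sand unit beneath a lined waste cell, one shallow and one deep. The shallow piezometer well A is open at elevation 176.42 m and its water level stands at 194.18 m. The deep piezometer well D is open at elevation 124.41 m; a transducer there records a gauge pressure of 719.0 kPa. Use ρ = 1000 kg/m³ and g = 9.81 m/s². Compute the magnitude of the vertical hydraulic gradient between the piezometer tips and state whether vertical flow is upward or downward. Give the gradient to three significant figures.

|i_v| ≈ 0.0677; vertical flow is upward

Total head at well A: h = 194.18 m (water level in the standpipe).
Pressure head at well D: ψ = P/(ρg) = 719.0×1000 / (1000 × 9.81) = 73.29 m.
Total head at well D: h = z + ψ = 124.41 + 73.29 = 197.70 m.
Δh = h(well A) − h(well D) = 194.18 − 197.70 = -3.52 m.
Vertical separation Δz = 176.42 − 124.41 = 52.01 m.
|i_v| = |Δh| / Δz = 3.52 / 52.01 = 0.0677.
Head is higher in the deep piezometer, so vertical flow is upward (discharge condition).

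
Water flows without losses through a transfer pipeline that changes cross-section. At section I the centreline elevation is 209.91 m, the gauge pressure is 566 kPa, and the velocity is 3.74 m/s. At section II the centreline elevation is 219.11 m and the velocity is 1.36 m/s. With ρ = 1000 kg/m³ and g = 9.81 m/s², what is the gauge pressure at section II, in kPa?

P₂ ≈ 482 kPa

Pressure head at I: ψ₁ = P₁/(ρg) = 566×1000 / (1000 × 9.81) = 57.70 m.
Velocity heads: v₁²/2g = 3.74²/19.62 = 0.713 m; v₂²/2g = 1.36²/19.62 = 0.094 m.
Total head H = z₁ + ψ₁ + v₁²/2g = 209.91 + 57.70 + 0.713 = 268.32 m.
ψ₂ = H − z₂ − v₂²/2g = 268.32 − 219.11 − 0.094 = 49.12 m.
P₂ = ρgψ₂ = 1000 × 9.81 × 49.12 ≈ 482 kPa.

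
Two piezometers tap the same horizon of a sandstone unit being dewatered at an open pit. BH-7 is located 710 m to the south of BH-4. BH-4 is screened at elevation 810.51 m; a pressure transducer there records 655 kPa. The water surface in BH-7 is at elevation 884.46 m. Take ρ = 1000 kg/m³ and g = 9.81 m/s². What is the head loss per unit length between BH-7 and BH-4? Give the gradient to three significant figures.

Pressure head at BH-4: ψ = P/(ρg) = 655×1000 / (1000 × 9.81) = 66.77 m.
Total head at BH-4: h = z + ψ = 810.51 + 66.77 = 877.28 m.
Total head at BH-7: h = 884.46 m (water level in the piezometer is the total head).
Head difference: h(BH-4) − h(BH-7) = 877.28 − 884.46 = -7.18 m.
Hydraulic gradient: i = |Δh| / L = 7.18 / 710 = 0.0101.

i ≈ 0.0101 m/m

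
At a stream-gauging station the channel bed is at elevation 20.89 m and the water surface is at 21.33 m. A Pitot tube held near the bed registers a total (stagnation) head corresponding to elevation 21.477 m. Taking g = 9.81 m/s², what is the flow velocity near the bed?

Near the bed, under hydrostatic conditions, the piezometric head (z + ψ) equals the free-surface elevation, 21.33 m.
Velocity head = total − piezometric = 21.477 − 21.33 = 0.147 m.
v = √(2g·h_v) = √(2 × 9.81 × 0.147) = 1.70 m/s.

v ≈ 1.70 m/s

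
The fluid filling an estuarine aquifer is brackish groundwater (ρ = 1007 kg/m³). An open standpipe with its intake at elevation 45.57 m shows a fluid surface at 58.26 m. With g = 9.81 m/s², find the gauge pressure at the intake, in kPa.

Pressure head ψ = h − z = 58.26 − 45.57 = 12.69 m.
P = ρgψ = 1007 × 9.81 × 12.69 = 125360 Pa ≈ 125 kPa.

P ≈ 125 kPa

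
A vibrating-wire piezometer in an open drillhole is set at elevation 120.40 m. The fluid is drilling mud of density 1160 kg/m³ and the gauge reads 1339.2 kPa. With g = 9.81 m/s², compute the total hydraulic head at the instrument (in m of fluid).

ψ = P/(ρg) = 1339.2×1000 / (1160 × 9.81) = 117.68 m.
h = z + ψ = 120.40 + 117.68 = 238.08 m.

h ≈ 238.08 m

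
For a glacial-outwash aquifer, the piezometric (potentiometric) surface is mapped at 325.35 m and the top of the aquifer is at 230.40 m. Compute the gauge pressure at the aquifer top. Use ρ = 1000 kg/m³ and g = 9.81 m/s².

Pressure head at the aquifer top: ψ = h − z = 325.35 − 230.40 = 94.95 m.
P = ρgψ = 1000 × 9.81 × 94.95 = 931460 Pa ≈ 931 kPa.

P ≈ 931 kPa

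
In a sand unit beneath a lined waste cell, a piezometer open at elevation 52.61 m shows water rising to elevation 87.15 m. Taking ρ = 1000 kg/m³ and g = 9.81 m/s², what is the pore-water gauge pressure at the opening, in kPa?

P ≈ 339 kPa

Pressure head ψ = h − z = 87.15 − 52.61 = 34.54 m.
P = ρgψ = 1000 × 9.81 × 34.54 = 338837 Pa ≈ 339 kPa.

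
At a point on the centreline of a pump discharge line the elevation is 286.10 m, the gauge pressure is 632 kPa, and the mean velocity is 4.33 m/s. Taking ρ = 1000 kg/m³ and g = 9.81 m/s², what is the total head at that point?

h ≈ 351.48 m

Pressure head ψ = P/(ρg) = 632×1000 / (1000 × 9.81) = 64.42 m.
Velocity head = v²/(2g) = 4.33² / (2 × 9.81) = 0.956 m.
h = z + ψ + v²/(2g) = 286.10 + 64.42 + 0.956 = 351.48 m.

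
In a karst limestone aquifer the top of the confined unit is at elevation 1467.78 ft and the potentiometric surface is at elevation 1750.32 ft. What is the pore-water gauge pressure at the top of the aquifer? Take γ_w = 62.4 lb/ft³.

Pressure head at the aquifer top: ψ = h − z = 1750.32 − 1467.78 = 282.54 ft.
P = γψ/144 = 62.4 × 282.54 / 144 = 122 psi.

P ≈ 122 psi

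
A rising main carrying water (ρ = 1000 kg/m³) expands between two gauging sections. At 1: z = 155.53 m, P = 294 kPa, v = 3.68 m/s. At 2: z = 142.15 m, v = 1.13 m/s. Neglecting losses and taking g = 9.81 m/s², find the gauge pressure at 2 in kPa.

P₂ ≈ 431 kPa

Pressure head at 1: ψ₁ = P₁/(ρg) = 294×1000 / (1000 × 9.81) = 29.97 m.
Velocity heads: v₁²/2g = 3.68²/19.62 = 0.690 m; v₂²/2g = 1.13²/19.62 = 0.065 m.
Total head H = z₁ + ψ₁ + v₁²/2g = 155.53 + 29.97 + 0.690 = 186.19 m.
ψ₂ = H − z₂ − v₂²/2g = 186.19 − 142.15 − 0.065 = 43.97 m.
P₂ = ρgψ₂ = 1000 × 9.81 × 43.97 ≈ 431 kPa.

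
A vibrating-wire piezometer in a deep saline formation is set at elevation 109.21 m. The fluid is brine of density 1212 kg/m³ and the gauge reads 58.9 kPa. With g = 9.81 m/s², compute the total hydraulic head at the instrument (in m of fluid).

h ≈ 114.16 m

ψ = P/(ρg) = 58.9×1000 / (1212 × 9.81) = 4.95 m.
h = z + ψ = 109.21 + 4.95 = 114.16 m.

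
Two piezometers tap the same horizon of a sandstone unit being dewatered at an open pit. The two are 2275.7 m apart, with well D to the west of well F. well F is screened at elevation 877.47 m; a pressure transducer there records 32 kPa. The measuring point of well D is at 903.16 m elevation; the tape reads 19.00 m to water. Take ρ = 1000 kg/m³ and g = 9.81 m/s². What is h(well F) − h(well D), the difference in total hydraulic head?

Pressure head at well F: ψ = P/(ρg) = 32×1000 / (1000 × 9.81) = 3.26 m.
Total head at well F: h = z + ψ = 877.47 + 3.26 = 880.73 m.
Total head at well D: h = 903.16 − 19.00 = 884.16 m.
Head difference: h(well F) − h(well D) = 880.73 − 884.16 = -3.43 m.

Δh ≈ -3.43 m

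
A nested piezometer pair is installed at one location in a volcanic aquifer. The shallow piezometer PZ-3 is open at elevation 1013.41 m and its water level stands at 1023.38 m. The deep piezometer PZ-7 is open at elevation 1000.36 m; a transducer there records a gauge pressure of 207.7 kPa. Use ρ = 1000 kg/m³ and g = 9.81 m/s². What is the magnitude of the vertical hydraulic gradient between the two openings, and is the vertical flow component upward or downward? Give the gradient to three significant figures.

|i_v| ≈ 0.142; vertical flow is downward

Total head at PZ-3: h = 1023.38 m (water level in the standpipe).
Pressure head at PZ-7: ψ = P/(ρg) = 207.7×1000 / (1000 × 9.81) = 21.17 m.
Total head at PZ-7: h = z + ψ = 1000.36 + 21.17 = 1021.53 m.
Δh = h(PZ-3) − h(PZ-7) = 1023.38 − 1021.53 = 1.85 m.
Vertical separation Δz = 1013.41 − 1000.36 = 13.05 m.
|i_v| = |Δh| / Δz = 1.85 / 13.05 = 0.142.
Head is higher in the shallow piezometer, so vertical flow is downward (recharge condition).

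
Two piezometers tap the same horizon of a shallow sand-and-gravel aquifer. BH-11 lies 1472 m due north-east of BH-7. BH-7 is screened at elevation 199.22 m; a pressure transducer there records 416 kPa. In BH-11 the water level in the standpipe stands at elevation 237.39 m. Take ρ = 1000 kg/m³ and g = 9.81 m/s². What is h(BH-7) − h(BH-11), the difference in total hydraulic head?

Δh ≈ 4.24 m

Pressure head at BH-7: ψ = P/(ρg) = 416×1000 / (1000 × 9.81) = 42.41 m.
Total head at BH-7: h = z + ψ = 199.22 + 42.41 = 241.63 m.
Total head at BH-11: h = 237.39 m (water level in the piezometer is the total head).
Head difference: h(BH-7) − h(BH-11) = 241.63 − 237.39 = 4.24 m.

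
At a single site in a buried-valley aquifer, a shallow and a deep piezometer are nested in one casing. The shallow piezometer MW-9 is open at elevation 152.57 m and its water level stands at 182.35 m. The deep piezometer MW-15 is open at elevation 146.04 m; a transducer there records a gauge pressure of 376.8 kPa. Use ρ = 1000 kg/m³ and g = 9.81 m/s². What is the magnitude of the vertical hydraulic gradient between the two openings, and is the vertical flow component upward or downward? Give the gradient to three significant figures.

Total head at MW-9: h = 182.35 m (water level in the standpipe).
Pressure head at MW-15: ψ = P/(ρg) = 376.8×1000 / (1000 × 9.81) = 38.41 m.
Total head at MW-15: h = z + ψ = 146.04 + 38.41 = 184.45 m.
Δh = h(MW-9) − h(MW-15) = 182.35 − 184.45 = -2.10 m.
Vertical separation Δz = 152.57 − 146.04 = 6.53 m.
|i_v| = |Δh| / Δz = 2.10 / 6.53 = 0.322.
Head is higher in the deep piezometer, so vertical flow is upward (discharge condition).

|i_v| ≈ 0.322; vertical flow is upward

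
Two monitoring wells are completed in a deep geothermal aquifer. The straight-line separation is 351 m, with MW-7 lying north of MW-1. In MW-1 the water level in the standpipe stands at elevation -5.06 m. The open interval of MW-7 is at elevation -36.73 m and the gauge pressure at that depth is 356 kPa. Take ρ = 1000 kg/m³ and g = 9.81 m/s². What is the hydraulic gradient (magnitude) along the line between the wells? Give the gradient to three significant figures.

Total head at MW-1: h = -5.06 m (water level in the piezometer is the total head).
Pressure head at MW-7: ψ = P/(ρg) = 356×1000 / (1000 × 9.81) = 36.29 m.
Total head at MW-7: h = z + ψ = -36.73 + 36.29 = -0.44 m.
Head difference: h(MW-1) − h(MW-7) = -5.06 − (-0.44) = -4.62 m.
Hydraulic gradient: i = |Δh| / L = 4.62 / 351 = 0.0132.

i ≈ 0.0132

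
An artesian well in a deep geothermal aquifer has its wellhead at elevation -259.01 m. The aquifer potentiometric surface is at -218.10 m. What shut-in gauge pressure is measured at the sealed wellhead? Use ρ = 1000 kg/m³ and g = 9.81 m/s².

P ≈ 401 kPa

Head above the cap: Δh = -218.10 − (-259.01) = 40.91 m.
P = ρgΔh = 1000 × 9.81 × 40.91 = 401327 Pa ≈ 401 kPa.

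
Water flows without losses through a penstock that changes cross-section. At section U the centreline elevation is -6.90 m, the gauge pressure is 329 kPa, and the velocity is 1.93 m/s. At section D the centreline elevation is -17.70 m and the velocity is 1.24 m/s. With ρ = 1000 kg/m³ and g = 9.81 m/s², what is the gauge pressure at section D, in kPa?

P₂ ≈ 436 kPa

Pressure head at U: ψ₁ = P₁/(ρg) = 329×1000 / (1000 × 9.81) = 33.54 m.
Velocity heads: v₁²/2g = 1.93²/19.62 = 0.190 m; v₂²/2g = 1.24²/19.62 = 0.078 m.
Total head H = z₁ + ψ₁ + v₁²/2g = -6.90 + 33.54 + 0.190 = 26.83 m.
ψ₂ = H − z₂ − v₂²/2g = 26.83 − (-17.70) − 0.078 = 44.45 m.
P₂ = ρgψ₂ = 1000 × 9.81 × 44.45 ≈ 436 kPa.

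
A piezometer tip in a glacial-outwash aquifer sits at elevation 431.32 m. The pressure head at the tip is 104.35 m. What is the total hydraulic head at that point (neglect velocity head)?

h = z + ψ = 431.32 + 104.35 = 535.67 m.

h ≈ 535.67 m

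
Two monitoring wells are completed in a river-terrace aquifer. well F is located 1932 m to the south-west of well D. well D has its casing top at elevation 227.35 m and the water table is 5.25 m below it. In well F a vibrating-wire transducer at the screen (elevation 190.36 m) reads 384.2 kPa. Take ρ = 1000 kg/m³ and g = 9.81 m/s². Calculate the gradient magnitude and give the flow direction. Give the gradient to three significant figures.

Total head at well D: h = 227.35 − 5.25 = 222.10 m.
Pressure head at well F: ψ = P/(ρg) = 384.2×1000 / (1000 × 9.81) = 39.16 m.
Total head at well F: h = z + ψ = 190.36 + 39.16 = 229.52 m.
Head difference: h(well D) − h(well F) = 222.10 − 229.52 = -7.42 m.
Hydraulic gradient: i = |Δh| / L = 7.42 / 1932 = 0.00384.
Flow is from higher to lower head: from well F toward well D, i.e. toward the north-east.

i ≈ 0.00384; groundwater flows toward the north-east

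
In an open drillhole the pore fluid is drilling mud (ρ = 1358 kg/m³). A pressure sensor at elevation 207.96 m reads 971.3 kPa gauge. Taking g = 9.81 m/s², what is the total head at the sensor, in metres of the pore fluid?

h ≈ 280.87 m

ψ = P/(ρg) = 971.3×1000 / (1358 × 9.81) = 72.91 m.
h = z + ψ = 207.96 + 72.91 = 280.87 m.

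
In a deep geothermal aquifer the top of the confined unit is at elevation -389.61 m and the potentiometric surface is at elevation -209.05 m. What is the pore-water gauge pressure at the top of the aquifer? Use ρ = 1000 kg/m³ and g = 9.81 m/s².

P ≈ 1770 kPa

Pressure head at the aquifer top: ψ = h − z = -209.05 − (-389.61) = 180.56 m.
P = ρgψ = 1000 × 9.81 × 180.56 = 1771294 Pa ≈ 1770 kPa.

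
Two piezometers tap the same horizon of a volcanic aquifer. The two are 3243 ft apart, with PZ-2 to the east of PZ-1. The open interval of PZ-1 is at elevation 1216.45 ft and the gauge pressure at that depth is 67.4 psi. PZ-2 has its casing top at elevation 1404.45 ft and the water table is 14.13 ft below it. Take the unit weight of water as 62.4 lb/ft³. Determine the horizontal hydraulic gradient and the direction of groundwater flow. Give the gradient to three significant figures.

i ≈ 0.00565; groundwater flows toward the west

Pressure head at PZ-1: ψ = 144·P/γ = 144 × 67.4 / 62.4 = 155.54 ft.
Total head at PZ-1: h = z + ψ = 1216.45 + 155.54 = 1371.99 ft.
Total head at PZ-2: h = 1404.45 − 14.13 = 1390.32 ft.
Head difference: h(PZ-1) − h(PZ-2) = 1371.99 − 1390.32 = -18.33 ft.
Hydraulic gradient: i = |Δh| / L = 18.33 / 3243 = 0.00565.
Flow is from higher to lower head: from PZ-2 toward PZ-1, i.e. toward the west.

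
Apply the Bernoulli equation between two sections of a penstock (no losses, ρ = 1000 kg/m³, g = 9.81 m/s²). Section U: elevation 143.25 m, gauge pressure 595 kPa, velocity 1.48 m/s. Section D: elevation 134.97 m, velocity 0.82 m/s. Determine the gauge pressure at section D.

P₂ ≈ 677 kPa

Pressure head at U: ψ₁ = P₁/(ρg) = 595×1000 / (1000 × 9.81) = 60.65 m.
Velocity heads: v₁²/2g = 1.48²/19.62 = 0.112 m; v₂²/2g = 0.82²/19.62 = 0.034 m.
Total head H = z₁ + ψ₁ + v₁²/2g = 143.25 + 60.65 + 0.112 = 204.01 m.
ψ₂ = H − z₂ − v₂²/2g = 204.01 − 134.97 − 0.034 = 69.01 m.
P₂ = ρgψ₂ = 1000 × 9.81 × 69.01 ≈ 677 kPa.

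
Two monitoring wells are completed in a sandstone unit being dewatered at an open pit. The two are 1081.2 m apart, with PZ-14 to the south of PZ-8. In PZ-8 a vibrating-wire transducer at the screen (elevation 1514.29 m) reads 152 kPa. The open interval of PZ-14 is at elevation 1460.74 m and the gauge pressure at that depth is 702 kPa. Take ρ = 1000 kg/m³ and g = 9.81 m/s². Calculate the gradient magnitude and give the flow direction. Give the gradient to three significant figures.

i ≈ 0.00233; groundwater flows toward the north

Pressure head at PZ-8: ψ = P/(ρg) = 152×1000 / (1000 × 9.81) = 15.49 m.
Total head at PZ-8: h = z + ψ = 1514.29 + 15.49 = 1529.78 m.
Pressure head at PZ-14: ψ = P/(ρg) = 702×1000 / (1000 × 9.81) = 71.56 m.
Total head at PZ-14: h = z + ψ = 1460.74 + 71.56 = 1532.30 m.
Head difference: h(PZ-8) − h(PZ-14) = 1529.78 − 1532.30 = -2.52 m.
Hydraulic gradient: i = |Δh| / L = 2.52 / 1081.2 = 0.00233.
Flow is from higher to lower head: from PZ-14 toward PZ-8, i.e. toward the north.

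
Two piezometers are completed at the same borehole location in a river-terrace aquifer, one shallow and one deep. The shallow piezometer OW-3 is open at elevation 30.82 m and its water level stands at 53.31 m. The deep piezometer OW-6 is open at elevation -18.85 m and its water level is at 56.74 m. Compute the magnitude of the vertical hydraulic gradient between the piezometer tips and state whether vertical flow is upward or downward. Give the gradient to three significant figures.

|i_v| ≈ 0.0691; vertical flow is upward

Total head at OW-3: h = 53.31 m (water level in the standpipe).
Total head at OW-6: h = 56.74 m.
Δh = h(OW-3) − h(OW-6) = 53.31 − 56.74 = -3.43 m.
Vertical separation Δz = 30.82 − (-18.85) = 49.67 m.
|i_v| = |Δh| / Δz = 3.43 / 49.67 = 0.0691.
Head is higher in the deep piezometer, so vertical flow is upward (discharge condition).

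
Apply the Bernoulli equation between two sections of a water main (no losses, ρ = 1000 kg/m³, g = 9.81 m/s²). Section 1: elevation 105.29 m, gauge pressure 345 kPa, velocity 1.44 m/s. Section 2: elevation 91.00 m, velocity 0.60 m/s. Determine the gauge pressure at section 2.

P₂ ≈ 486 kPa

Pressure head at 1: ψ₁ = P₁/(ρg) = 345×1000 / (1000 × 9.81) = 35.17 m.
Velocity heads: v₁²/2g = 1.44²/19.62 = 0.106 m; v₂²/2g = 0.60²/19.62 = 0.018 m.
Total head H = z₁ + ψ₁ + v₁²/2g = 105.29 + 35.17 + 0.106 = 140.57 m.
ψ₂ = H − z₂ − v₂²/2g = 140.57 − 91.00 − 0.018 = 49.55 m.
P₂ = ρgψ₂ = 1000 × 9.81 × 49.55 ≈ 486 kPa.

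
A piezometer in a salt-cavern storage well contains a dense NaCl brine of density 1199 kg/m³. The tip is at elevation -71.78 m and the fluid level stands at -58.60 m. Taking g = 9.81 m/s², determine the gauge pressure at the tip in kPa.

Pressure head ψ = h − z = -58.60 − (-71.78) = 13.18 m.
P = ρgψ = 1199 × 9.81 × 13.18 = 155026 Pa ≈ 155 kPa.

P ≈ 155 kPa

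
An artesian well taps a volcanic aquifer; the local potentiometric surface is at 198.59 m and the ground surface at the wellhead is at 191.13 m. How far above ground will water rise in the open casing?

≈ 7.46 m above ground

Water rises to the potentiometric surface, so the rise above ground = 198.59 − 191.13 = 7.46 m.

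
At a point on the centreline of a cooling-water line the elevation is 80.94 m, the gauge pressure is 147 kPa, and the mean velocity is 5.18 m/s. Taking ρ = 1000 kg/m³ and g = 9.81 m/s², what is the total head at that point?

h ≈ 97.29 m

Pressure head ψ = P/(ρg) = 147×1000 / (1000 × 9.81) = 14.98 m.
Velocity head = v²/(2g) = 5.18² / (2 × 9.81) = 1.368 m.
h = z + ψ + v²/(2g) = 80.94 + 14.98 + 1.368 = 97.29 m.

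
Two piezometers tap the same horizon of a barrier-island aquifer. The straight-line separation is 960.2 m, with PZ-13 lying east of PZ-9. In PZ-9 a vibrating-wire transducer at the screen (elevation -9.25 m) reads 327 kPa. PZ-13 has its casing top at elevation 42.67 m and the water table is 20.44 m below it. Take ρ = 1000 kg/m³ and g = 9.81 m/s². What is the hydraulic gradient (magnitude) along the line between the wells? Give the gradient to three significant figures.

Pressure head at PZ-9: ψ = P/(ρg) = 327×1000 / (1000 × 9.81) = 33.33 m.
Total head at PZ-9: h = z + ψ = -9.25 + 33.33 = 24.08 m.
Total head at PZ-13: h = 42.67 − 20.44 = 22.23 m.
Head difference: h(PZ-9) − h(PZ-13) = 24.08 − 22.23 = 1.85 m.
Hydraulic gradient: i = |Δh| / L = 1.85 / 960.2 = 0.00193.

i ≈ 0.00193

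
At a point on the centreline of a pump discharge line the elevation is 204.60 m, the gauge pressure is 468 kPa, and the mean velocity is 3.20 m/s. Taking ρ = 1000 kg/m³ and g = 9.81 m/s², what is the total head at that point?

Pressure head ψ = P/(ρg) = 468×1000 / (1000 × 9.81) = 47.71 m.
Velocity head = v²/(2g) = 3.20² / (2 × 9.81) = 0.522 m.
h = z + ψ + v²/(2g) = 204.60 + 47.71 + 0.522 = 252.83 m.

h ≈ 252.83 m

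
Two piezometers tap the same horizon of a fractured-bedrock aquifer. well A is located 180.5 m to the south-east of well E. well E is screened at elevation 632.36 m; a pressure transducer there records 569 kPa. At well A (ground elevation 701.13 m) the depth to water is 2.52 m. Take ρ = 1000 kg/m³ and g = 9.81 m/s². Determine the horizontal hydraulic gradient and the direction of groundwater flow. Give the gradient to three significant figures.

i ≈ 0.0457; groundwater flows toward the north-west

Pressure head at well E: ψ = P/(ρg) = 569×1000 / (1000 × 9.81) = 58.00 m.
Total head at well E: h = z + ψ = 632.36 + 58.00 = 690.36 m.
Total head at well A: h = 701.13 − 2.52 = 698.61 m.
Head difference: h(well E) − h(well A) = 690.36 − 698.61 = -8.25 m.
Hydraulic gradient: i = |Δh| / L = 8.25 / 180.5 = 0.0457.
Flow is from higher to lower head: from well A toward well E, i.e. toward the north-west.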